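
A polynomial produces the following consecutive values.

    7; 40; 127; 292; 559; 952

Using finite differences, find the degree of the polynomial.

3

Δ: 33, 87, 165, 267, 393
Δ²: 54, 78, 102, 126
Δ³: 24, 24, 24
The third differences are constant, so the polynomial has degree 3.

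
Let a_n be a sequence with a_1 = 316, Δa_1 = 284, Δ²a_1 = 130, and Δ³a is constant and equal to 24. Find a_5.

2328

Build the table forward from the leading diagonal:
Third differences: 24  24  24  24  24
Second differences: 130  154  178  202  226
First differences: 284  414  568  746  948
a: 316  600  1014  1582  2328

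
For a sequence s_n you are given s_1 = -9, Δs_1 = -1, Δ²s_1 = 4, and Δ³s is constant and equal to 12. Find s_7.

285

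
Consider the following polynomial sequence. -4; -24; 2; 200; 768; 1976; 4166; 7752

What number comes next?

13220

-20, 26, 198, 568, 1208, 2190, 3586
46, 172, 370, 640, 982, 1396
126, 198, 270, 342, 414
72, 72, 72, 72
The fourth differences are constant (72).
414 + 72 = 486;  1396 + 486 = 1882;  3586 + 1882 = 5468;  7752 + 5468 = 13220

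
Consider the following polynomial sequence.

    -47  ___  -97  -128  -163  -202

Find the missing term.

Using the last 4 terms:
D1: -31, -35, -39
D2: -4, -4
Constant second difference = -4.
Extend backward: -31 + 4 = -27;  -97 + 27 = -70

-70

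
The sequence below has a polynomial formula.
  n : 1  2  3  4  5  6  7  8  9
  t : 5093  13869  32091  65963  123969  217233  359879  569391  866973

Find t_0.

1479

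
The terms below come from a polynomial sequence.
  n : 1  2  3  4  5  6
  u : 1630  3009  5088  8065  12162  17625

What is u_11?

D1: 1379, 2079, 2977, 4097, 5463
D2: 700, 898, 1120, 1366
D3: 198, 222, 246
D4: 24, 24
The fourth differences are constant (24).
246 + 24 = 270;  1366 + 270 = 1636;  5463 + 1636 = 7099;  17625 + 7099 = 24724
270 + 24 = 294;  1636 + 294 = 1930;  7099 + 1930 = 9029;  24724 + 9029 = 33753
294 + 24 = 318;  1930 + 318 = 2248;  9029 + 2248 = 11277;  33753 + 11277 = 45030
318 + 24 = 342;  2248 + 342 = 2590;  11277 + 2590 = 13867;  45030 + 13867 = 58897
342 + 24 = 366;  2590 + 366 = 2956;  13867 + 2956 = 16823;  58897 + 16823 = 75720

75720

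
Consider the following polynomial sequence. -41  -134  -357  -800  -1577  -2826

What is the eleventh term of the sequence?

First differences: -93  -223  -443  -777  -1249
Second differences: -130  -220  -334  -472
Third differences: -90  -114  -138
Fourth differences: -24  -24
Fourth differences constant at -24.
-138 − 24 = -162;  -472 − 162 = -634;  -1249 − 634 = -1883;  -2826 − 1883 = -4709
-162 − 24 = -186;  -634 − 186 = -820;  -1883 − 820 = -2703;  -4709 − 2703 = -7412
-186 − 24 = -210;  -820 − 210 = -1030;  -2703 − 1030 = -3733;  -7412 − 3733 = -11145
-210 − 24 = -234;  -1030 − 234 = -1264;  -3733 − 1264 = -4997;  -11145 − 4997 = -16142
-234 − 24 = -258;  -1264 − 258 = -1522;  -4997 − 1522 = -6519;  -16142 − 6519 = -22661

-22661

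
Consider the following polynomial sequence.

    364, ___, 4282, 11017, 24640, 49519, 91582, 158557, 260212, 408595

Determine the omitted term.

Using the last 8 terms:
Δ: 6735, 13623, 24879, 42063, 66975, 101655, 148383
Δ²: 6888, 11256, 17184, 24912, 34680, 46728
Δ³: 4368, 5928, 7728, 9768, 12048
Δ⁴: 1560, 1800, 2040, 2280
Δ⁵: 240, 240, 240
Constant fifth difference = 240.
Extend backward: 1560 − 240 = 1320;  4368 − 1320 = 3048;  6888 − 3048 = 3840;  6735 − 3840 = 2895;  4282 − 2895 = 1387

1387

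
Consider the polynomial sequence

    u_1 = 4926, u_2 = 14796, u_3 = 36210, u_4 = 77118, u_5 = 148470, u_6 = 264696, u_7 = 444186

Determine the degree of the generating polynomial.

Δ: 9870, 21414, 40908, 71352, 116226, 179490
Δ²: 11544, 19494, 30444, 44874, 63264
Δ³: 7950, 10950, 14430, 18390
Δ⁴: 3000, 3480, 3960
Δ⁵: 480, 480
The fifth differences are constant, so the polynomial has degree 5.

5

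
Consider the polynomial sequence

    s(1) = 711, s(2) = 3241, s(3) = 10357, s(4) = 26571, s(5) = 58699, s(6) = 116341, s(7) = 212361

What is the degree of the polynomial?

Δ: 2530, 7116, 16214, 32128, 57642, 96020
Δ²: 4586, 9098, 15914, 25514, 38378
Δ³: 4512, 6816, 9600, 12864
Δ⁴: 2304, 2784, 3264
Δ⁵: 480, 480
The fifth differences are constant, so the polynomial has degree 5.

5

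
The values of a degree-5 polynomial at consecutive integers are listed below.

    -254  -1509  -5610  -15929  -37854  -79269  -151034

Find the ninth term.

D1: -1255 , -4101 , -10319 , -21925 , -41415 , -71765
D2: -2846 , -6218 , -11606 , -19490 , -30350
D3: -3372 , -5388 , -7884 , -10860
D4: -2016 , -2496 , -2976
D5: -480 , -480
The fifth differences are constant (-480).
-2976 − 480 = -3456;  -10860 − 3456 = -14316;  -30350 − 14316 = -44666;  -71765 − 44666 = -116431;  -151034 − 116431 = -267465
-3456 − 480 = -3936;  -14316 − 3936 = -18252;  -44666 − 18252 = -62918;  -116431 − 62918 = -179349;  -267465 − 179349 = -446814

-446814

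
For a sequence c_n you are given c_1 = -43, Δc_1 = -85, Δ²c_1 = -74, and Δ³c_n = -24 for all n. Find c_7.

Build the table forward from the leading diagonal:
Δ³: -24, -24, -24, -24, -24, -24, -24
Δ²: -74, -98, -122, -146, -170, -194, -218
Δ: -85, -159, -257, -379, -525, -695, -889
c: -43, -128, -287, -544, -923, -1448, -2143

-2143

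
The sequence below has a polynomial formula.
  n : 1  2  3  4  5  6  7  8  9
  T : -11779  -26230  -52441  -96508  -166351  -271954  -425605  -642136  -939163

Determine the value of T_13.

-3395431

-14451, -26211, -44067, -69843, -105603, -153651, -216531, -297027
-11760, -17856, -25776, -35760, -48048, -62880, -80496
-6096, -7920, -9984, -12288, -14832, -17616
-1824, -2064, -2304, -2544, -2784
-240, -240, -240, -240
Fifth differences constant at -240.
-2784 − 240 = -3024;  -17616 − 3024 = -20640;  -80496 − 20640 = -101136;  -297027 − 101136 = -398163;  -939163 − 398163 = -1337326
-3024 − 240 = -3264;  -20640 − 3264 = -23904;  -101136 − 23904 = -125040;  -398163 − 125040 = -523203;  -1337326 − 523203 = -1860529
-3264 − 240 = -3504;  -23904 − 3504 = -27408;  -125040 − 27408 = -152448;  -523203 − 152448 = -675651;  -1860529 − 675651 = -2536180
-3504 − 240 = -3744;  -27408 − 3744 = -31152;  -152448 − 31152 = -183600;  -675651 − 183600 = -859251;  -2536180 − 859251 = -3395431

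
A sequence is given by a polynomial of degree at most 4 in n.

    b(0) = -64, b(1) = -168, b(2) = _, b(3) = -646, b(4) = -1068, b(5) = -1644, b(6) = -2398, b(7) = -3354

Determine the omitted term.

Using the last 5 terms:
D1: -422  -576  -754  -956
D2: -154  -178  -202
D3: -24  -24
Constant third difference = -24.
Extend backward: -154 + 24 = -130;  -422 + 130 = -292;  -646 + 292 = -354

-354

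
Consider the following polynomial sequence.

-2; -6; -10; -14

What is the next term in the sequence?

-4, -4, -4
First differences constant at -4.
-14 − 4 = -18

-18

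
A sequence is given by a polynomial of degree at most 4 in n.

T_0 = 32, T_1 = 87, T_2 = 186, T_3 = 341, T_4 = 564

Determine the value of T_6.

1262

First differences: 55 , 99 , 155 , 223
Second differences: 44 , 56 , 68
Third differences: 12 , 12
Third differences constant at 12.
68 + 12 = 80;  223 + 80 = 303;  564 + 303 = 867
80 + 12 = 92;  303 + 92 = 395;  867 + 395 = 1262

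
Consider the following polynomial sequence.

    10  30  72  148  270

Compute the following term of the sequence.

First differences: 20, 42, 76, 122
Second differences: 22, 34, 46
Third differences: 12, 12
The third differences are constant (12).
46 + 12 = 58;  122 + 58 = 180;  270 + 180 = 450

450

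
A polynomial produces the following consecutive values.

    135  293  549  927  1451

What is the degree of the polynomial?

158, 256, 378, 524
98, 122, 146
24, 24
The third differences are constant, so the polynomial has degree 3.

3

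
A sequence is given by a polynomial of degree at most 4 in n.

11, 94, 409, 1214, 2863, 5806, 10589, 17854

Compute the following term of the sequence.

Δ: 83  315  805  1649  2943  4783  7265
Δ²: 232  490  844  1294  1840  2482
Δ³: 258  354  450  546  642
Δ⁴: 96  96  96  96
The fourth differences are constant (96).
642 + 96 = 738;  2482 + 738 = 3220;  7265 + 3220 = 10485;  17854 + 10485 = 28339

28339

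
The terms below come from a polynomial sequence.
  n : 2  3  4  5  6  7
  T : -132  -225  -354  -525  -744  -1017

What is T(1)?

-69

-93  -129  -171  -219  -273
-36  -42  -48  -54
-6  -6  -6
The third differences are constant at -6.
Work back: -36 + 6 = -30;  -93 + 30 = -63;  -132 + 63 = -69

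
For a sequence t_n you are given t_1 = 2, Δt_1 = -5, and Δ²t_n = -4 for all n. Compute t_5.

Build the table forward from the leading diagonal:
Second differences: -4, -4, -4, -4, -4
First differences: -5, -9, -13, -17, -21
t: 2, -3, -12, -25, -42

-42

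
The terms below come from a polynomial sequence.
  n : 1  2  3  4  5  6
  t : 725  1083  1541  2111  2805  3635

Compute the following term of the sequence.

4613

D1: 358, 458, 570, 694, 830
D2: 100, 112, 124, 136
D3: 12, 12, 12
The third differences are constant (12).
136 + 12 = 148;  830 + 148 = 978;  3635 + 978 = 4613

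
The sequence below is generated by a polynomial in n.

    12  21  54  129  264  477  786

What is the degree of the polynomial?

3

D1: 9, 33, 75, 135, 213, 309
D2: 24, 42, 60, 78, 96
D3: 18, 18, 18, 18
The third differences are constant, so the polynomial has degree 3.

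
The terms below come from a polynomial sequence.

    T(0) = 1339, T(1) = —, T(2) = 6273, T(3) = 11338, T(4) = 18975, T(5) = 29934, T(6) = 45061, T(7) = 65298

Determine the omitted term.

3126

Using the last 6 terms:
5065, 7637, 10959, 15127, 20237
2572, 3322, 4168, 5110
750, 846, 942
96, 96
Constant fourth difference = 96.
Extend backward: 750 − 96 = 654;  2572 − 654 = 1918;  5065 − 1918 = 3147;  6273 − 3147 = 3126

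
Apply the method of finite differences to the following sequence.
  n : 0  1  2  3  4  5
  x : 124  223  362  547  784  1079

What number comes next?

First differences: 99, 139, 185, 237, 295
Second differences: 40, 46, 52, 58
Third differences: 6, 6, 6
Third differences constant at 6.
58 + 6 = 64;  295 + 64 = 359;  1079 + 359 = 1438

1438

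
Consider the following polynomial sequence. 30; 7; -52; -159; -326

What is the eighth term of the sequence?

Δ: -23 , -59 , -107 , -167
Δ²: -36 , -48 , -60
Δ³: -12 , -12
Third differences constant at -12.
-60 − 12 = -72;  -167 − 72 = -239;  -326 − 239 = -565
-72 − 12 = -84;  -239 − 84 = -323;  -565 − 323 = -888
-84 − 12 = -96;  -323 − 96 = -419;  -888 − 419 = -1307

-1307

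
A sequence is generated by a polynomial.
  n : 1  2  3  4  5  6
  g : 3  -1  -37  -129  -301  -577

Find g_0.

-4  -36  -92  -172  -276
-32  -56  -80  -104
-24  -24  -24
The third differences are constant at -24.
Work back: -32 + 24 = -8;  -4 + 8 = 4;  3 − 4 = -1

-1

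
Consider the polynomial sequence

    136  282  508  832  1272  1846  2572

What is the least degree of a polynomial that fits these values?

3

Δ: 146, 226, 324, 440, 574, 726
Δ²: 80, 98, 116, 134, 152
Δ³: 18, 18, 18, 18
The third differences are constant, so the polynomial has degree 3.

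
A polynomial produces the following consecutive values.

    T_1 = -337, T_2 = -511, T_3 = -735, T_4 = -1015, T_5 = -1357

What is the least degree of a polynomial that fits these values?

3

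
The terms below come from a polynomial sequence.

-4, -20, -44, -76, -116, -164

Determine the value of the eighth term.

-16, -24, -32, -40, -48
-8, -8, -8, -8
Constant second difference = -8, so extend:
-48 − 8 = -56;  -164 − 56 = -220
-56 − 8 = -64;  -220 − 64 = -284

-284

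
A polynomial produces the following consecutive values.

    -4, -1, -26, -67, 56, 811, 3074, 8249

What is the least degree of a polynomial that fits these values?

5

D1: 3, -25, -41, 123, 755, 2263, 5175
D2: -28, -16, 164, 632, 1508, 2912
D3: 12, 180, 468, 876, 1404
D4: 168, 288, 408, 528
D5: 120, 120, 120
The fifth differences are constant, so the polynomial has degree 5.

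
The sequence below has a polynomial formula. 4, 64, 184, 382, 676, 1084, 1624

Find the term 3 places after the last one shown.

4216

D1: 60 , 120 , 198 , 294 , 408 , 540
D2: 60 , 78 , 96 , 114 , 132
D3: 18 , 18 , 18 , 18
Constant third difference = 18, so extend:
132 + 18 = 150;  540 + 150 = 690;  1624 + 690 = 2314
150 + 18 = 168;  690 + 168 = 858;  2314 + 858 = 3172
168 + 18 = 186;  858 + 186 = 1044;  3172 + 1044 = 4216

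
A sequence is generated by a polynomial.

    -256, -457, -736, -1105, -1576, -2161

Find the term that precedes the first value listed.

-121

First differences: -201, -279, -369, -471, -585
Second differences: -78, -90, -102, -114
Third differences: -12, -12, -12
The third differences are constant at -12.
Work back: -78 + 12 = -66;  -201 + 66 = -135;  -256 + 135 = -121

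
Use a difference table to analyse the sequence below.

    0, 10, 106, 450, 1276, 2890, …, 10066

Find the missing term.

5670

Using the first 6 terms:
10, 96, 344, 826, 1614
86, 248, 482, 788
162, 234, 306
72, 72
Constant fourth difference = 72.
Extend forward: 306 + 72 = 378;  788 + 378 = 1166;  1614 + 1166 = 2780;  2890 + 2780 = 5670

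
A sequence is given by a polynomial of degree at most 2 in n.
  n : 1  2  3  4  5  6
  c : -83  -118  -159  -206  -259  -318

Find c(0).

-54

First differences: -35, -41, -47, -53, -59
Second differences: -6, -6, -6, -6
The second differences are constant at -6.
Work back: -35 + 6 = -29;  -83 + 29 = -54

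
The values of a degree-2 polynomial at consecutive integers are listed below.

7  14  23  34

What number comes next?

47

7  9  11
2  2
Second differences constant at 2.
11 + 2 = 13;  34 + 13 = 47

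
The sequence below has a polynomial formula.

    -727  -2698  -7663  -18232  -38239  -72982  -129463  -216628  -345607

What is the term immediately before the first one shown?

-124

Δ: -1971  -4965  -10569  -20007  -34743  -56481  -87165  -128979
Δ²: -2994  -5604  -9438  -14736  -21738  -30684  -41814
Δ³: -2610  -3834  -5298  -7002  -8946  -11130
Δ⁴: -1224  -1464  -1704  -1944  -2184
Δ⁵: -240  -240  -240  -240
The fifth differences are constant at -240.
Work back: -1224 + 240 = -984;  -2610 + 984 = -1626;  -2994 + 1626 = -1368;  -1971 + 1368 = -603;  -727 + 603 = -124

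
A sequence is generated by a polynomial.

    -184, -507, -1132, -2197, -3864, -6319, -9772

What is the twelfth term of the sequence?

-51037

D1: -323, -625, -1065, -1667, -2455, -3453
D2: -302, -440, -602, -788, -998
D3: -138, -162, -186, -210
D4: -24, -24, -24
Constant fourth difference = -24, so extend:
-210 − 24 = -234;  -998 − 234 = -1232;  -3453 − 1232 = -4685;  -9772 − 4685 = -14457
-234 − 24 = -258;  -1232 − 258 = -1490;  -4685 − 1490 = -6175;  -14457 − 6175 = -20632
-258 − 24 = -282;  -1490 − 282 = -1772;  -6175 − 1772 = -7947;  -20632 − 7947 = -28579
-282 − 24 = -306;  -1772 − 306 = -2078;  -7947 − 2078 = -10025;  -28579 − 10025 = -38604
-306 − 24 = -330;  -2078 − 330 = -2408;  -10025 − 2408 = -12433;  -38604 − 12433 = -51037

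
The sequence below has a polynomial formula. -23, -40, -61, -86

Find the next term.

-115

D1: -17  -21  -25
D2: -4  -4
Constant second difference = -4, so extend:
-25 − 4 = -29;  -86 − 29 = -115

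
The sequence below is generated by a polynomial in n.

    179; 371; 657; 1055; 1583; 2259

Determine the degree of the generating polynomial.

3

Δ: 192, 286, 398, 528, 676
Δ²: 94, 112, 130, 148
Δ³: 18, 18, 18
The third differences are constant, so the polynomial has degree 3.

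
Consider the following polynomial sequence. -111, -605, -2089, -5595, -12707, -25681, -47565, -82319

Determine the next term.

-494 , -1484 , -3506 , -7112 , -12974 , -21884 , -34754
-990 , -2022 , -3606 , -5862 , -8910 , -12870
-1032 , -1584 , -2256 , -3048 , -3960
-552 , -672 , -792 , -912
-120 , -120 , -120
Fifth differences constant at -120.
-912 − 120 = -1032;  -3960 − 1032 = -4992;  -12870 − 4992 = -17862;  -34754 − 17862 = -52616;  -82319 − 52616 = -134935

-134935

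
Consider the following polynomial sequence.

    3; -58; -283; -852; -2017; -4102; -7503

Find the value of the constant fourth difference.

-72

D1: -61, -225, -569, -1165, -2085, -3401
D2: -164, -344, -596, -920, -1316
D3: -180, -252, -324, -396
D4: -72, -72, -72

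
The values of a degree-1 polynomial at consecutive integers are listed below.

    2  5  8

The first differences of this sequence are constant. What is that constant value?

First differences: 3, 3

3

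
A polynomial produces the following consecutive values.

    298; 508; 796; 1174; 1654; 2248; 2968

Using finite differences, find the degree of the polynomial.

D1: 210, 288, 378, 480, 594, 720
D2: 78, 90, 102, 114, 126
D3: 12, 12, 12, 12
The third differences are constant, so the polynomial has degree 3.

3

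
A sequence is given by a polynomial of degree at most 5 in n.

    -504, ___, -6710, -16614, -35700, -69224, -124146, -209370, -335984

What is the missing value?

-2196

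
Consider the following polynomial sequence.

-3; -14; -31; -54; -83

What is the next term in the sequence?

D1: -11, -17, -23, -29
D2: -6, -6, -6
The second differences are constant (-6).
-29 − 6 = -35;  -83 − 35 = -118

-118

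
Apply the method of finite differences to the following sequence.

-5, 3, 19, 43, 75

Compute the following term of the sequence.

8  16  24  32
8  8  8
Second differences constant at 8.
32 + 8 = 40;  75 + 40 = 115

115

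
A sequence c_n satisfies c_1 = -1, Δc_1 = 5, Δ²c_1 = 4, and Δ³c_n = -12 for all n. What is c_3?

Build the table forward from the leading diagonal:
D3: -12  -12  -12
D2: 4  -8  -20
D1: 5  9  1
c: -1  4  13

13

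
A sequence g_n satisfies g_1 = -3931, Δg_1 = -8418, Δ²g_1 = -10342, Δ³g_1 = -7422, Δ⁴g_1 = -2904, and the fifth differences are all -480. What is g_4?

-67633

Build the table forward from the leading diagonal:
D5: -480  -480  -480  -480
D4: -2904  -3384  -3864  -4344
D3: -7422  -10326  -13710  -17574
D2: -10342  -17764  -28090  -41800
D1: -8418  -18760  -36524  -64614
g: -3931  -12349  -31109  -67633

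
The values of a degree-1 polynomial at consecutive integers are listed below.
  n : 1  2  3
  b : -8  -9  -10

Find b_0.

Δ: -1, -1
The first differences are constant at -1.
Work back: -8 + 1 = -7

-7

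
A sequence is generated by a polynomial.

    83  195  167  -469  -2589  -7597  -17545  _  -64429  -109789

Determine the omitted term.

-35253

Using the first 7 terms:
D1: 112  -28  -636  -2120  -5008  -9948
D2: -140  -608  -1484  -2888  -4940
D3: -468  -876  -1404  -2052
D4: -408  -528  -648
D5: -120  -120
Constant fifth difference = -120.
Extend forward: -648 − 120 = -768;  -2052 − 768 = -2820;  -4940 − 2820 = -7760;  -9948 − 7760 = -17708;  -17545 − 17708 = -35253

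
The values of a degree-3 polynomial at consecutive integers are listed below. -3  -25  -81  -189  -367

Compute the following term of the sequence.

-633

D1: -22  -56  -108  -178
D2: -34  -52  -70
D3: -18  -18
The third differences are constant (-18).
-70 − 18 = -88;  -178 − 88 = -266;  -367 − 266 = -633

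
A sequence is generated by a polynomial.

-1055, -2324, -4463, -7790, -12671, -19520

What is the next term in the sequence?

First differences: -1269  -2139  -3327  -4881  -6849
Second differences: -870  -1188  -1554  -1968
Third differences: -318  -366  -414
Fourth differences: -48  -48
Fourth differences constant at -48.
-414 − 48 = -462;  -1968 − 462 = -2430;  -6849 − 2430 = -9279;  -19520 − 9279 = -28799

-28799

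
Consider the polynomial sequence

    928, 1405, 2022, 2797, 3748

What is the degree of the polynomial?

Δ: 477, 617, 775, 951
Δ²: 140, 158, 176
Δ³: 18, 18
The third differences are constant, so the polynomial has degree 3.

3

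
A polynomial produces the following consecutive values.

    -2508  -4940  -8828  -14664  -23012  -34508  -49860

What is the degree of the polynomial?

4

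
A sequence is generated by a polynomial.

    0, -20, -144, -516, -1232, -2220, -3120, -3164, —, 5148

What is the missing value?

-1056

Using the first 8 terms:
Δ: -20  -124  -372  -716  -988  -900  -44
Δ²: -104  -248  -344  -272  88  856
Δ³: -144  -96  72  360  768
Δ⁴: 48  168  288  408
Δ⁵: 120  120  120
Constant fifth difference = 120.
Extend forward: 408 + 120 = 528;  768 + 528 = 1296;  856 + 1296 = 2152;  -44 + 2152 = 2108;  -3164 + 2108 = -1056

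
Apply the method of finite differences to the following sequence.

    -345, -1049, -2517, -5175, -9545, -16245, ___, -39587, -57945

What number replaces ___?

Using the first 6 terms:
D1: -704, -1468, -2658, -4370, -6700
D2: -764, -1190, -1712, -2330
D3: -426, -522, -618
D4: -96, -96
Constant fourth difference = -96.
Extend forward: -618 − 96 = -714;  -2330 − 714 = -3044;  -6700 − 3044 = -9744;  -16245 − 9744 = -25989

-25989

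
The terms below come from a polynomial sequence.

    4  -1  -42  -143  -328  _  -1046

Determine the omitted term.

-621

Using the first 5 terms:
Δ: -5  -41  -101  -185
Δ²: -36  -60  -84
Δ³: -24  -24
Constant third difference = -24.
Extend forward: -84 − 24 = -108;  -185 − 108 = -293;  -328 − 293 = -621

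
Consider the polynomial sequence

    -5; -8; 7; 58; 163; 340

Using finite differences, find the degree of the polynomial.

First differences: -3, 15, 51, 105, 177
Second differences: 18, 36, 54, 72
Third differences: 18, 18, 18
The third differences are constant, so the polynomial has degree 3.

3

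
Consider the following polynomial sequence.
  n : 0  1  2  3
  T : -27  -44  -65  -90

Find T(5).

D1: -17, -21, -25
D2: -4, -4
Second differences constant at -4.
-25 − 4 = -29;  -90 − 29 = -119
-29 − 4 = -33;  -119 − 33 = -152

-152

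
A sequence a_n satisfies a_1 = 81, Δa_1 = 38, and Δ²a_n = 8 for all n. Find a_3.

Build the table forward from the leading diagonal:
Δ²: 8, 8, 8
Δ: 38, 46, 54
a: 81, 119, 165

165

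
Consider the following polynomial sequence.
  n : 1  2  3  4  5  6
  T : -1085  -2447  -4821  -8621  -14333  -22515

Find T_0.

-393

First differences: -1362  -2374  -3800  -5712  -8182
Second differences: -1012  -1426  -1912  -2470
Third differences: -414  -486  -558
Fourth differences: -72  -72
The fourth differences are constant at -72.
Work back: -414 + 72 = -342;  -1012 + 342 = -670;  -1362 + 670 = -692;  -1085 + 692 = -393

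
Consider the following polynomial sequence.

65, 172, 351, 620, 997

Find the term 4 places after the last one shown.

3945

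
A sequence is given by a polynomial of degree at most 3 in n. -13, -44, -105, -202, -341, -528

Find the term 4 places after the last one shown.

-1876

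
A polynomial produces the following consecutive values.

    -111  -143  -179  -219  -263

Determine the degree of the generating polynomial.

-32, -36, -40, -44
-4, -4, -4
The second differences are constant, so the polynomial has degree 2.

2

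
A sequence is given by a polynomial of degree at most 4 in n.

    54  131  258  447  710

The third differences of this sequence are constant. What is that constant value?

First differences: 77, 127, 189, 263
Second differences: 50, 62, 74
Third differences: 12, 12

12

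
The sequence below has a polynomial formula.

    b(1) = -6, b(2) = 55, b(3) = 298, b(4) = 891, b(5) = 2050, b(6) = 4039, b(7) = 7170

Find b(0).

-5

First differences: 61, 243, 593, 1159, 1989, 3131
Second differences: 182, 350, 566, 830, 1142
Third differences: 168, 216, 264, 312
Fourth differences: 48, 48, 48
The fourth differences are constant at 48.
Work back: 168 − 48 = 120;  182 − 120 = 62;  61 − 62 = -1;  -6 + 1 = -5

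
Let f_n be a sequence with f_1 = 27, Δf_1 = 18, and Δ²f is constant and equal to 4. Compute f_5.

Build the table forward from the leading diagonal:
D2: 4  4  4  4  4
D1: 18  22  26  30  34
f: 27  45  67  93  123

123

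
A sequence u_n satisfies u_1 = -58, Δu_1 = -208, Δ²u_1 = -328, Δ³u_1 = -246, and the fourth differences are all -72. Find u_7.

-12226

Build the table forward from the leading diagonal:
Fourth differences: -72, -72, -72, -72, -72, -72, -72
Third differences: -246, -318, -390, -462, -534, -606, -678
Second differences: -328, -574, -892, -1282, -1744, -2278, -2884
First differences: -208, -536, -1110, -2002, -3284, -5028, -7306
u: -58, -266, -802, -1912, -3914, -7198, -12226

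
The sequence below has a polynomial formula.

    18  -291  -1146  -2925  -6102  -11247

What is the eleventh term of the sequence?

-93162

D1: -309 , -855 , -1779 , -3177 , -5145
D2: -546 , -924 , -1398 , -1968
D3: -378 , -474 , -570
D4: -96 , -96
Constant fourth difference = -96, so extend:
-570 − 96 = -666;  -1968 − 666 = -2634;  -5145 − 2634 = -7779;  -11247 − 7779 = -19026
-666 − 96 = -762;  -2634 − 762 = -3396;  -7779 − 3396 = -11175;  -19026 − 11175 = -30201
-762 − 96 = -858;  -3396 − 858 = -4254;  -11175 − 4254 = -15429;  -30201 − 15429 = -45630
-858 − 96 = -954;  -4254 − 954 = -5208;  -15429 − 5208 = -20637;  -45630 − 20637 = -66267
-954 − 96 = -1050;  -5208 − 1050 = -6258;  -20637 − 6258 = -26895;  -66267 − 26895 = -93162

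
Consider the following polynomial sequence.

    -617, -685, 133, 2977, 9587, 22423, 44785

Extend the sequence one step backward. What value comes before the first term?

Δ: -68  818  2844  6610  12836  22362
Δ²: 886  2026  3766  6226  9526
Δ³: 1140  1740  2460  3300
Δ⁴: 600  720  840
Δ⁵: 120  120
The fifth differences are constant at 120.
Work back: 600 − 120 = 480;  1140 − 480 = 660;  886 − 660 = 226;  -68 − 226 = -294;  -617 + 294 = -323

-323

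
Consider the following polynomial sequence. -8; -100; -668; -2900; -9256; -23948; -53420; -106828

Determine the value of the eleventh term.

First differences: -92 , -568 , -2232 , -6356 , -14692 , -29472 , -53408
Second differences: -476 , -1664 , -4124 , -8336 , -14780 , -23936
Third differences: -1188 , -2460 , -4212 , -6444 , -9156
Fourth differences: -1272 , -1752 , -2232 , -2712
Fifth differences: -480 , -480 , -480
The fifth differences are constant (-480).
-2712 − 480 = -3192;  -9156 − 3192 = -12348;  -23936 − 12348 = -36284;  -53408 − 36284 = -89692;  -106828 − 89692 = -196520
-3192 − 480 = -3672;  -12348 − 3672 = -16020;  -36284 − 16020 = -52304;  -89692 − 52304 = -141996;  -196520 − 141996 = -338516
-3672 − 480 = -4152;  -16020 − 4152 = -20172;  -52304 − 20172 = -72476;  -141996 − 72476 = -214472;  -338516 − 214472 = -552988

-552988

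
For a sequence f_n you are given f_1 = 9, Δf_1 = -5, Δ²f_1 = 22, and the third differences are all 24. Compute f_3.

Build the table forward from the leading diagonal:
Third differences: 24  24  24
Second differences: 22  46  70
First differences: -5  17  63
f: 9  4  21

21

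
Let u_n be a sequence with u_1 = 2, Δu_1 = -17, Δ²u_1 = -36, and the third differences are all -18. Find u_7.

-1000

Build the table forward from the leading diagonal:
D3: -18, -18, -18, -18, -18, -18, -18
D2: -36, -54, -72, -90, -108, -126, -144
D1: -17, -53, -107, -179, -269, -377, -503
u: 2, -15, -68, -175, -354, -623, -1000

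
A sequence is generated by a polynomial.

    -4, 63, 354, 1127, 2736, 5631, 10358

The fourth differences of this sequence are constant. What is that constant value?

Δ: 67, 291, 773, 1609, 2895, 4727
Δ²: 224, 482, 836, 1286, 1832
Δ³: 258, 354, 450, 546
Δ⁴: 96, 96, 96

96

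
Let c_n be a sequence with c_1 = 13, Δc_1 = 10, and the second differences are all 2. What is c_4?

Build the table forward from the leading diagonal:
D2: 2, 2, 2, 2
D1: 10, 12, 14, 16
c: 13, 23, 35, 49

49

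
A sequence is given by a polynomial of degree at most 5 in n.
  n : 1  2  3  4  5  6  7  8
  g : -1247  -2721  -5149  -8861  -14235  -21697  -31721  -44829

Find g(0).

-445

Δ: -1474  -2428  -3712  -5374  -7462  -10024  -13108
Δ²: -954  -1284  -1662  -2088  -2562  -3084
Δ³: -330  -378  -426  -474  -522
Δ⁴: -48  -48  -48  -48
The fourth differences are constant at -48.
Work back: -330 + 48 = -282;  -954 + 282 = -672;  -1474 + 672 = -802;  -1247 + 802 = -445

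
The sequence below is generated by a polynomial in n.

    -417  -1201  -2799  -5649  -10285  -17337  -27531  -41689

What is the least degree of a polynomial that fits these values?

4

-784, -1598, -2850, -4636, -7052, -10194, -14158
-814, -1252, -1786, -2416, -3142, -3964
-438, -534, -630, -726, -822
-96, -96, -96, -96
The fourth differences are constant, so the polynomial has degree 4.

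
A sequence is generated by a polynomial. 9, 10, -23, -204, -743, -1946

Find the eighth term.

-8048

First differences: 1, -33, -181, -539, -1203
Second differences: -34, -148, -358, -664
Third differences: -114, -210, -306
Fourth differences: -96, -96
The fourth differences are constant (-96).
-306 − 96 = -402;  -664 − 402 = -1066;  -1203 − 1066 = -2269;  -1946 − 2269 = -4215
-402 − 96 = -498;  -1066 − 498 = -1564;  -2269 − 1564 = -3833;  -4215 − 3833 = -8048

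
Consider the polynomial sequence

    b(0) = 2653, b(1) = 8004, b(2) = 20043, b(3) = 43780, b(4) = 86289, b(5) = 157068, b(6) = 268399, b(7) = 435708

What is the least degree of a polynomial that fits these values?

5351, 12039, 23737, 42509, 70779, 111331, 167309
6688, 11698, 18772, 28270, 40552, 55978
5010, 7074, 9498, 12282, 15426
2064, 2424, 2784, 3144
360, 360, 360
The fifth differences are constant, so the polynomial has degree 5.

5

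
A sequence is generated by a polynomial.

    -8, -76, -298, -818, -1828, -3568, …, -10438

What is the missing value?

Using the first 6 terms:
First differences: -68, -222, -520, -1010, -1740
Second differences: -154, -298, -490, -730
Third differences: -144, -192, -240
Fourth differences: -48, -48
Constant fourth difference = -48.
Extend forward: -240 − 48 = -288;  -730 − 288 = -1018;  -1740 − 1018 = -2758;  -3568 − 2758 = -6326

-6326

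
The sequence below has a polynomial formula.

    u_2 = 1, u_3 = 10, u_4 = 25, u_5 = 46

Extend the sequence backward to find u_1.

-2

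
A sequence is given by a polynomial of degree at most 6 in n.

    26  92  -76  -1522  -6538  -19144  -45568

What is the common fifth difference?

-480

D1: 66, -168, -1446, -5016, -12606, -26424
D2: -234, -1278, -3570, -7590, -13818
D3: -1044, -2292, -4020, -6228
D4: -1248, -1728, -2208
D5: -480, -480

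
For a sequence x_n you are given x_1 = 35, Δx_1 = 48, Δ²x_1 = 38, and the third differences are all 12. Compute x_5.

503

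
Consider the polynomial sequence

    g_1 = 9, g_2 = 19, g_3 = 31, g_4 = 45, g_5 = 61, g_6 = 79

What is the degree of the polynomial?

D1: 10, 12, 14, 16, 18
D2: 2, 2, 2, 2
The second differences are constant, so the polynomial has degree 2.

2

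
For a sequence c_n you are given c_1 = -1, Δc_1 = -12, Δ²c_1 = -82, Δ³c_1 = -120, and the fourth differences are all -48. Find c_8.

Build the table forward from the leading diagonal:
Fourth differences: -48, -48, -48, -48, -48, -48, -48, -48
Third differences: -120, -168, -216, -264, -312, -360, -408, -456
Second differences: -82, -202, -370, -586, -850, -1162, -1522, -1930
First differences: -12, -94, -296, -666, -1252, -2102, -3264, -4786
c: -1, -13, -107, -403, -1069, -2321, -4423, -7687

-7687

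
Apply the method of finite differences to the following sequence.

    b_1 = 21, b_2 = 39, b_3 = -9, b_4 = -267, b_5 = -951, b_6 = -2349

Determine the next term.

-4821

First differences: 18  -48  -258  -684  -1398
Second differences: -66  -210  -426  -714
Third differences: -144  -216  -288
Fourth differences: -72  -72
Fourth differences constant at -72.
-288 − 72 = -360;  -714 − 360 = -1074;  -1398 − 1074 = -2472;  -2349 − 2472 = -4821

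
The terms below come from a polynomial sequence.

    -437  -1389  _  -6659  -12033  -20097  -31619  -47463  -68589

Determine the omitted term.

-3303

Using the last 6 terms:
First differences: -5374, -8064, -11522, -15844, -21126
Second differences: -2690, -3458, -4322, -5282
Third differences: -768, -864, -960
Fourth differences: -96, -96
Constant fourth difference = -96.
Extend backward: -768 + 96 = -672;  -2690 + 672 = -2018;  -5374 + 2018 = -3356;  -6659 + 3356 = -3303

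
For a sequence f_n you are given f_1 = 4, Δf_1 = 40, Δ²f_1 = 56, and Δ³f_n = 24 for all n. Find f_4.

316

Build the table forward from the leading diagonal:
D3: 24, 24, 24, 24
D2: 56, 80, 104, 128
D1: 40, 96, 176, 280
f: 4, 44, 140, 316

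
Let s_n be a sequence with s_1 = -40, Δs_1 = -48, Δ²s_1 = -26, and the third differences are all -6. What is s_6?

Build the table forward from the leading diagonal:
Δ³: -6, -6, -6, -6, -6, -6
Δ²: -26, -32, -38, -44, -50, -56
Δ: -48, -74, -106, -144, -188, -238
s: -40, -88, -162, -268, -412, -600

-600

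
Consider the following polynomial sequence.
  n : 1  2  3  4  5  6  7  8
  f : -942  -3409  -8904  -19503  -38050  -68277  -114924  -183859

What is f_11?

-602512

First differences: -2467  -5495  -10599  -18547  -30227  -46647  -68935
Second differences: -3028  -5104  -7948  -11680  -16420  -22288
Third differences: -2076  -2844  -3732  -4740  -5868
Fourth differences: -768  -888  -1008  -1128
Fifth differences: -120  -120  -120
Fifth differences constant at -120.
-1128 − 120 = -1248;  -5868 − 1248 = -7116;  -22288 − 7116 = -29404;  -68935 − 29404 = -98339;  -183859 − 98339 = -282198
-1248 − 120 = -1368;  -7116 − 1368 = -8484;  -29404 − 8484 = -37888;  -98339 − 37888 = -136227;  -282198 − 136227 = -418425
-1368 − 120 = -1488;  -8484 − 1488 = -9972;  -37888 − 9972 = -47860;  -136227 − 47860 = -184087;  -418425 − 184087 = -602512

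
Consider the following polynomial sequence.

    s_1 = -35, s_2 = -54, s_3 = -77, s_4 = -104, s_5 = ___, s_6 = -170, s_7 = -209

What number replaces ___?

Using the first 4 terms:
Δ: -19, -23, -27
Δ²: -4, -4
Constant second difference = -4.
Extend forward: -27 − 4 = -31;  -104 − 31 = -135

-135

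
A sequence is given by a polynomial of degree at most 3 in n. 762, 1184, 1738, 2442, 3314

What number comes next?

4372

422 , 554 , 704 , 872
132 , 150 , 168
18 , 18
Constant third difference = 18, so extend:
168 + 18 = 186;  872 + 186 = 1058;  3314 + 1058 = 4372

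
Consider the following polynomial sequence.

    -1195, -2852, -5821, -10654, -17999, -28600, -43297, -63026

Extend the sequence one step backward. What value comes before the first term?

-394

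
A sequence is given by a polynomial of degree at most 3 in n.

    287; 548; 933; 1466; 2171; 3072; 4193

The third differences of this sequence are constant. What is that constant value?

Δ: 261, 385, 533, 705, 901, 1121
Δ²: 124, 148, 172, 196, 220
Δ³: 24, 24, 24, 24

24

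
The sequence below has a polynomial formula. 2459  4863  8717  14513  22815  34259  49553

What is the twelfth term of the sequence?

213593

First differences: 2404 , 3854 , 5796 , 8302 , 11444 , 15294
Second differences: 1450 , 1942 , 2506 , 3142 , 3850
Third differences: 492 , 564 , 636 , 708
Fourth differences: 72 , 72 , 72
The fourth differences are constant (72).
708 + 72 = 780;  3850 + 780 = 4630;  15294 + 4630 = 19924;  49553 + 19924 = 69477
780 + 72 = 852;  4630 + 852 = 5482;  19924 + 5482 = 25406;  69477 + 25406 = 94883
852 + 72 = 924;  5482 + 924 = 6406;  25406 + 6406 = 31812;  94883 + 31812 = 126695
924 + 72 = 996;  6406 + 996 = 7402;  31812 + 7402 = 39214;  126695 + 39214 = 165909
996 + 72 = 1068;  7402 + 1068 = 8470;  39214 + 8470 = 47684;  165909 + 47684 = 213593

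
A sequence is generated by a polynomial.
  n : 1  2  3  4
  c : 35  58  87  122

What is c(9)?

387

23  29  35
6  6
Second differences constant at 6.
35 + 6 = 41;  122 + 41 = 163
41 + 6 = 47;  163 + 47 = 210
47 + 6 = 53;  210 + 53 = 263
53 + 6 = 59;  263 + 59 = 322
59 + 6 = 65;  322 + 65 = 387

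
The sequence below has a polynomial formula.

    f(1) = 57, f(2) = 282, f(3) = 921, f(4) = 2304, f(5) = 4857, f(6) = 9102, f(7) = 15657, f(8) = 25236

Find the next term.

Δ: 225 , 639 , 1383 , 2553 , 4245 , 6555 , 9579
Δ²: 414 , 744 , 1170 , 1692 , 2310 , 3024
Δ³: 330 , 426 , 522 , 618 , 714
Δ⁴: 96 , 96 , 96 , 96
The fourth differences are constant (96).
714 + 96 = 810;  3024 + 810 = 3834;  9579 + 3834 = 13413;  25236 + 13413 = 38649

38649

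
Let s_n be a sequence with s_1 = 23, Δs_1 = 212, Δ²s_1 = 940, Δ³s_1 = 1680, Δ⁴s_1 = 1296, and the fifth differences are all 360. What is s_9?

232999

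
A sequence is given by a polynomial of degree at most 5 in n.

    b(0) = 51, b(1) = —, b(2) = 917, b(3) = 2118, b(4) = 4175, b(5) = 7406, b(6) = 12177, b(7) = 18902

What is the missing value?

302

Using the last 6 terms:
1201, 2057, 3231, 4771, 6725
856, 1174, 1540, 1954
318, 366, 414
48, 48
Constant fourth difference = 48.
Extend backward: 318 − 48 = 270;  856 − 270 = 586;  1201 − 586 = 615;  917 − 615 = 302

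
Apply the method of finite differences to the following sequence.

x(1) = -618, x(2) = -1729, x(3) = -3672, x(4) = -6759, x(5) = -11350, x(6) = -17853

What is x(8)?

-38467

-1111 , -1943 , -3087 , -4591 , -6503
-832 , -1144 , -1504 , -1912
-312 , -360 , -408
-48 , -48
The fourth differences are constant (-48).
-408 − 48 = -456;  -1912 − 456 = -2368;  -6503 − 2368 = -8871;  -17853 − 8871 = -26724
-456 − 48 = -504;  -2368 − 504 = -2872;  -8871 − 2872 = -11743;  -26724 − 11743 = -38467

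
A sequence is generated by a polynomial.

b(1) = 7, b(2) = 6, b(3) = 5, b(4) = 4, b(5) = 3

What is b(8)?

-1, -1, -1, -1
The first differences are constant (-1).
3 − 1 = 2
2 − 1 = 1
1 − 1 = 0

0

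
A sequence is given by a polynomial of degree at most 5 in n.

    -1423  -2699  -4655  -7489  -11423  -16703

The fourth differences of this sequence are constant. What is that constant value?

-24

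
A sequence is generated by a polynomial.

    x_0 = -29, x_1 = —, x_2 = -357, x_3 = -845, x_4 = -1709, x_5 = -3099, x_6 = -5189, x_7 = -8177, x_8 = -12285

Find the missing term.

-119

Using the last 7 terms:
Δ: -488, -864, -1390, -2090, -2988, -4108
Δ²: -376, -526, -700, -898, -1120
Δ³: -150, -174, -198, -222
Δ⁴: -24, -24, -24
Constant fourth difference = -24.
Extend backward: -150 + 24 = -126;  -376 + 126 = -250;  -488 + 250 = -238;  -357 + 238 = -119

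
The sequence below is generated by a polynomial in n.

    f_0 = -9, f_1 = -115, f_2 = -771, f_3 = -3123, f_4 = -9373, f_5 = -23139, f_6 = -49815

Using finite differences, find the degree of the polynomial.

5

First differences: -106, -656, -2352, -6250, -13766, -26676
Second differences: -550, -1696, -3898, -7516, -12910
Third differences: -1146, -2202, -3618, -5394
Fourth differences: -1056, -1416, -1776
Fifth differences: -360, -360
The fifth differences are constant, so the polynomial has degree 5.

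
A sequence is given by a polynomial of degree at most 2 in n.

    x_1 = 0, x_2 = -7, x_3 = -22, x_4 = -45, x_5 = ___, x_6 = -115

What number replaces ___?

-76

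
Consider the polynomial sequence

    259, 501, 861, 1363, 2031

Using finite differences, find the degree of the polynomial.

3

Δ: 242, 360, 502, 668
Δ²: 118, 142, 166
Δ³: 24, 24
The third differences are constant, so the polynomial has degree 3.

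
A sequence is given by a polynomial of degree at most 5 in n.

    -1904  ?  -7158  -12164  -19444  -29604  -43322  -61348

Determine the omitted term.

Using the last 6 terms:
First differences: -5006  -7280  -10160  -13718  -18026
Second differences: -2274  -2880  -3558  -4308
Third differences: -606  -678  -750
Fourth differences: -72  -72
Constant fourth difference = -72.
Extend backward: -606 + 72 = -534;  -2274 + 534 = -1740;  -5006 + 1740 = -3266;  -7158 + 3266 = -3892

-3892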